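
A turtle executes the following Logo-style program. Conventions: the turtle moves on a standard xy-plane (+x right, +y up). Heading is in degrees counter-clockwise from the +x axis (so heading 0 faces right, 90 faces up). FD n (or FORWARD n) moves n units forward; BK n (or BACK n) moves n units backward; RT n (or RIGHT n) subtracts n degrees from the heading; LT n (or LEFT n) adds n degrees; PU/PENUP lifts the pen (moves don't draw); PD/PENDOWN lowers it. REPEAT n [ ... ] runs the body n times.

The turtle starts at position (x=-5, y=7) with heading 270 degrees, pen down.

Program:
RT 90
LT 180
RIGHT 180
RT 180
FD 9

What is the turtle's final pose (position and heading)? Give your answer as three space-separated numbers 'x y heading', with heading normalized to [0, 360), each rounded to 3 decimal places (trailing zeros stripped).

Executing turtle program step by step:
Start: pos=(-5,7), heading=270, pen down
RT 90: heading 270 -> 180
LT 180: heading 180 -> 0
RT 180: heading 0 -> 180
RT 180: heading 180 -> 0
FD 9: (-5,7) -> (4,7) [heading=0, draw]
Final: pos=(4,7), heading=0, 1 segment(s) drawn

Answer: 4 7 0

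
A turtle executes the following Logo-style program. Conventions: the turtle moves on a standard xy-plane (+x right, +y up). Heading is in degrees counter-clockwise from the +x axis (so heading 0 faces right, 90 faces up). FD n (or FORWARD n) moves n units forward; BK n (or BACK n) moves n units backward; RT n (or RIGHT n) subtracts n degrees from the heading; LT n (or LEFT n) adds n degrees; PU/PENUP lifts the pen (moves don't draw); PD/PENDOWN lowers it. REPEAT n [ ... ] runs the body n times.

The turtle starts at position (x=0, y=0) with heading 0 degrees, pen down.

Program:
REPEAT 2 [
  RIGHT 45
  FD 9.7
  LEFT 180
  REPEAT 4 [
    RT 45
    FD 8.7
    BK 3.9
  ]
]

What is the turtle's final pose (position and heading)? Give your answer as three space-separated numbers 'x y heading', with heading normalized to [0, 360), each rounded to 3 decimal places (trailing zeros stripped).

Answer: 30.035 -16.559 270

Derivation:
Executing turtle program step by step:
Start: pos=(0,0), heading=0, pen down
REPEAT 2 [
  -- iteration 1/2 --
  RT 45: heading 0 -> 315
  FD 9.7: (0,0) -> (6.859,-6.859) [heading=315, draw]
  LT 180: heading 315 -> 135
  REPEAT 4 [
    -- iteration 1/4 --
    RT 45: heading 135 -> 90
    FD 8.7: (6.859,-6.859) -> (6.859,1.841) [heading=90, draw]
    BK 3.9: (6.859,1.841) -> (6.859,-2.059) [heading=90, draw]
    -- iteration 2/4 --
    RT 45: heading 90 -> 45
    FD 8.7: (6.859,-2.059) -> (13.011,4.093) [heading=45, draw]
    BK 3.9: (13.011,4.093) -> (10.253,1.335) [heading=45, draw]
    -- iteration 3/4 --
    RT 45: heading 45 -> 0
    FD 8.7: (10.253,1.335) -> (18.953,1.335) [heading=0, draw]
    BK 3.9: (18.953,1.335) -> (15.053,1.335) [heading=0, draw]
    -- iteration 4/4 --
    RT 45: heading 0 -> 315
    FD 8.7: (15.053,1.335) -> (21.205,-4.817) [heading=315, draw]
    BK 3.9: (21.205,-4.817) -> (18.447,-2.059) [heading=315, draw]
  ]
  -- iteration 2/2 --
  RT 45: heading 315 -> 270
  FD 9.7: (18.447,-2.059) -> (18.447,-11.759) [heading=270, draw]
  LT 180: heading 270 -> 90
  REPEAT 4 [
    -- iteration 1/4 --
    RT 45: heading 90 -> 45
    FD 8.7: (18.447,-11.759) -> (24.599,-5.607) [heading=45, draw]
    BK 3.9: (24.599,-5.607) -> (21.841,-8.365) [heading=45, draw]
    -- iteration 2/4 --
    RT 45: heading 45 -> 0
    FD 8.7: (21.841,-8.365) -> (30.541,-8.365) [heading=0, draw]
    BK 3.9: (30.541,-8.365) -> (26.641,-8.365) [heading=0, draw]
    -- iteration 3/4 --
    RT 45: heading 0 -> 315
    FD 8.7: (26.641,-8.365) -> (32.793,-14.517) [heading=315, draw]
    BK 3.9: (32.793,-14.517) -> (30.035,-11.759) [heading=315, draw]
    -- iteration 4/4 --
    RT 45: heading 315 -> 270
    FD 8.7: (30.035,-11.759) -> (30.035,-20.459) [heading=270, draw]
    BK 3.9: (30.035,-20.459) -> (30.035,-16.559) [heading=270, draw]
  ]
]
Final: pos=(30.035,-16.559), heading=270, 18 segment(s) drawn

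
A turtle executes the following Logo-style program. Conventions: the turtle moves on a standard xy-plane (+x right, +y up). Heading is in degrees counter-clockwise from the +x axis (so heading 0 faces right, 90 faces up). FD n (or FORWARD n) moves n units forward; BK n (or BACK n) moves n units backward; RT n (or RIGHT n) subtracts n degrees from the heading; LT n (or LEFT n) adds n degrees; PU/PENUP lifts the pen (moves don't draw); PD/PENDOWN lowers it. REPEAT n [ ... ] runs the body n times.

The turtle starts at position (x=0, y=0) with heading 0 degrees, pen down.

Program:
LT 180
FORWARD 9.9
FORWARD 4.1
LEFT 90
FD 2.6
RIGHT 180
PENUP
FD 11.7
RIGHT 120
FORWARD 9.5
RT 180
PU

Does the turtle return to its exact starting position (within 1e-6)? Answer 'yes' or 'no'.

Answer: no

Derivation:
Executing turtle program step by step:
Start: pos=(0,0), heading=0, pen down
LT 180: heading 0 -> 180
FD 9.9: (0,0) -> (-9.9,0) [heading=180, draw]
FD 4.1: (-9.9,0) -> (-14,0) [heading=180, draw]
LT 90: heading 180 -> 270
FD 2.6: (-14,0) -> (-14,-2.6) [heading=270, draw]
RT 180: heading 270 -> 90
PU: pen up
FD 11.7: (-14,-2.6) -> (-14,9.1) [heading=90, move]
RT 120: heading 90 -> 330
FD 9.5: (-14,9.1) -> (-5.773,4.35) [heading=330, move]
RT 180: heading 330 -> 150
PU: pen up
Final: pos=(-5.773,4.35), heading=150, 3 segment(s) drawn

Start position: (0, 0)
Final position: (-5.773, 4.35)
Distance = 7.228; >= 1e-6 -> NOT closed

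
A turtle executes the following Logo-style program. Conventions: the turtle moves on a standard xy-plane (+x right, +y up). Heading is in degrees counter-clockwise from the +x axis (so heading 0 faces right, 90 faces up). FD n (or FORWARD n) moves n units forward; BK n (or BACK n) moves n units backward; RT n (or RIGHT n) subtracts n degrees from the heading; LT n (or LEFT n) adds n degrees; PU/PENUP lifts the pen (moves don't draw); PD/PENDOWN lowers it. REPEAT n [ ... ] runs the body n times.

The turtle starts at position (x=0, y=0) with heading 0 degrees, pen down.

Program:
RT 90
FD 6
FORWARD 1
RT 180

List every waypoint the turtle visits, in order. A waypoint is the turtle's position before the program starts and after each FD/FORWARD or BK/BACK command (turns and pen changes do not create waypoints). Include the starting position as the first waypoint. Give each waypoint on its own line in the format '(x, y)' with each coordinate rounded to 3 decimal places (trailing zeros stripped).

Answer: (0, 0)
(0, -6)
(0, -7)

Derivation:
Executing turtle program step by step:
Start: pos=(0,0), heading=0, pen down
RT 90: heading 0 -> 270
FD 6: (0,0) -> (0,-6) [heading=270, draw]
FD 1: (0,-6) -> (0,-7) [heading=270, draw]
RT 180: heading 270 -> 90
Final: pos=(0,-7), heading=90, 2 segment(s) drawn
Waypoints (3 total):
(0, 0)
(0, -6)
(0, -7)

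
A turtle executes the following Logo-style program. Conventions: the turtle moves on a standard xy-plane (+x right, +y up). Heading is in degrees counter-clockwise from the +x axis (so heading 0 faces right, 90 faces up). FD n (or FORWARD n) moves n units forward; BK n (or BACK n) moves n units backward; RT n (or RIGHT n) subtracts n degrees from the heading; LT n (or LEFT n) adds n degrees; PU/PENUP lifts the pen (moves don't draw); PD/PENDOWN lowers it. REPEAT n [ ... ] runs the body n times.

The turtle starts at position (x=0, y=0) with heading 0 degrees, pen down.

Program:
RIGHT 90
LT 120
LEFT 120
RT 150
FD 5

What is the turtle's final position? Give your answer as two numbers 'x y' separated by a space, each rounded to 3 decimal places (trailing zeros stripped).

Executing turtle program step by step:
Start: pos=(0,0), heading=0, pen down
RT 90: heading 0 -> 270
LT 120: heading 270 -> 30
LT 120: heading 30 -> 150
RT 150: heading 150 -> 0
FD 5: (0,0) -> (5,0) [heading=0, draw]
Final: pos=(5,0), heading=0, 1 segment(s) drawn

Answer: 5 0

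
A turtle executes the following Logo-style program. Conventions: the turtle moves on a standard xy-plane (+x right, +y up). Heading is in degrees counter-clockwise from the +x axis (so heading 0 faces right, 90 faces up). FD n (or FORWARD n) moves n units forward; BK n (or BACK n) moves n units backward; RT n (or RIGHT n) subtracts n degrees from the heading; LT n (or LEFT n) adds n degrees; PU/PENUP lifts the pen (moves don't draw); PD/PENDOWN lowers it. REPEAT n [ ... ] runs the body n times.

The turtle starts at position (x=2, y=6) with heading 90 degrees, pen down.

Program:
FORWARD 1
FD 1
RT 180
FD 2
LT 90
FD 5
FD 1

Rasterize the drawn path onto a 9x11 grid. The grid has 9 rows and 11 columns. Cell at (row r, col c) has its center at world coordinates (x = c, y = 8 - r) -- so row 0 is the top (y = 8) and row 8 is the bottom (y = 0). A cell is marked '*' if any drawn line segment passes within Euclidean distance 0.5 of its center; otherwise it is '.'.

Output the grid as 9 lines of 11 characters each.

Answer: ..*........
..*........
..*******..
...........
...........
...........
...........
...........
...........

Derivation:
Segment 0: (2,6) -> (2,7)
Segment 1: (2,7) -> (2,8)
Segment 2: (2,8) -> (2,6)
Segment 3: (2,6) -> (7,6)
Segment 4: (7,6) -> (8,6)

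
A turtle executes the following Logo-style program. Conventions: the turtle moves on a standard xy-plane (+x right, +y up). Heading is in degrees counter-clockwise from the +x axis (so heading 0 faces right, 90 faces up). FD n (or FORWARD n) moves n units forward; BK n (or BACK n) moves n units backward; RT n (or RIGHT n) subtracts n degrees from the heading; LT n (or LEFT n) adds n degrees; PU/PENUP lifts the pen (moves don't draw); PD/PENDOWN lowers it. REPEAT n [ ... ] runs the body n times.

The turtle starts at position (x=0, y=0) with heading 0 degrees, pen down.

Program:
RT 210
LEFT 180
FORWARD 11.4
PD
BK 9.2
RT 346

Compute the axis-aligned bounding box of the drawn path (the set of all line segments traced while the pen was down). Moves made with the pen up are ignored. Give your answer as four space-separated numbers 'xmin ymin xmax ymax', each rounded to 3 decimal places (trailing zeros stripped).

Executing turtle program step by step:
Start: pos=(0,0), heading=0, pen down
RT 210: heading 0 -> 150
LT 180: heading 150 -> 330
FD 11.4: (0,0) -> (9.873,-5.7) [heading=330, draw]
PD: pen down
BK 9.2: (9.873,-5.7) -> (1.905,-1.1) [heading=330, draw]
RT 346: heading 330 -> 344
Final: pos=(1.905,-1.1), heading=344, 2 segment(s) drawn

Segment endpoints: x in {0, 1.905, 9.873}, y in {-5.7, -1.1, 0}
xmin=0, ymin=-5.7, xmax=9.873, ymax=0

Answer: 0 -5.7 9.873 0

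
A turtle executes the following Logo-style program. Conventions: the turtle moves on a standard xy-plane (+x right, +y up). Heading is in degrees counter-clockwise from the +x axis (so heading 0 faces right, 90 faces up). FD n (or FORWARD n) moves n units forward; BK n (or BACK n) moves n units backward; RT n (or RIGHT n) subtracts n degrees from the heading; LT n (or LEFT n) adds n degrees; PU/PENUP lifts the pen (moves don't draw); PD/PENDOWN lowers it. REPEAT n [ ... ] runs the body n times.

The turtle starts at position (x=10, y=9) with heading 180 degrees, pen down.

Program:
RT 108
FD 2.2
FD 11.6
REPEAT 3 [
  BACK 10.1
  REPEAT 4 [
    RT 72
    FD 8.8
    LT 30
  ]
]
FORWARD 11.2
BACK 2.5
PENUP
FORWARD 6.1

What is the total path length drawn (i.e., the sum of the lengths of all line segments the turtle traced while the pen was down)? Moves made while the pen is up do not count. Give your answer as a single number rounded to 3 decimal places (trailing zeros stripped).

Executing turtle program step by step:
Start: pos=(10,9), heading=180, pen down
RT 108: heading 180 -> 72
FD 2.2: (10,9) -> (10.68,11.092) [heading=72, draw]
FD 11.6: (10.68,11.092) -> (14.264,22.125) [heading=72, draw]
REPEAT 3 [
  -- iteration 1/3 --
  BK 10.1: (14.264,22.125) -> (11.143,12.519) [heading=72, draw]
  REPEAT 4 [
    -- iteration 1/4 --
    RT 72: heading 72 -> 0
    FD 8.8: (11.143,12.519) -> (19.943,12.519) [heading=0, draw]
    LT 30: heading 0 -> 30
    -- iteration 2/4 --
    RT 72: heading 30 -> 318
    FD 8.8: (19.943,12.519) -> (26.483,6.631) [heading=318, draw]
    LT 30: heading 318 -> 348
    -- iteration 3/4 --
    RT 72: heading 348 -> 276
    FD 8.8: (26.483,6.631) -> (27.403,-2.121) [heading=276, draw]
    LT 30: heading 276 -> 306
    -- iteration 4/4 --
    RT 72: heading 306 -> 234
    FD 8.8: (27.403,-2.121) -> (22.23,-9.241) [heading=234, draw]
    LT 30: heading 234 -> 264
  ]
  -- iteration 2/3 --
  BK 10.1: (22.23,-9.241) -> (23.286,0.804) [heading=264, draw]
  REPEAT 4 [
    -- iteration 1/4 --
    RT 72: heading 264 -> 192
    FD 8.8: (23.286,0.804) -> (14.678,-1.026) [heading=192, draw]
    LT 30: heading 192 -> 222
    -- iteration 2/4 --
    RT 72: heading 222 -> 150
    FD 8.8: (14.678,-1.026) -> (7.057,3.374) [heading=150, draw]
    LT 30: heading 150 -> 180
    -- iteration 3/4 --
    RT 72: heading 180 -> 108
    FD 8.8: (7.057,3.374) -> (4.338,11.744) [heading=108, draw]
    LT 30: heading 108 -> 138
    -- iteration 4/4 --
    RT 72: heading 138 -> 66
    FD 8.8: (4.338,11.744) -> (7.917,19.783) [heading=66, draw]
    LT 30: heading 66 -> 96
  ]
  -- iteration 3/3 --
  BK 10.1: (7.917,19.783) -> (8.973,9.738) [heading=96, draw]
  REPEAT 4 [
    -- iteration 1/4 --
    RT 72: heading 96 -> 24
    FD 8.8: (8.973,9.738) -> (17.012,13.318) [heading=24, draw]
    LT 30: heading 24 -> 54
    -- iteration 2/4 --
    RT 72: heading 54 -> 342
    FD 8.8: (17.012,13.318) -> (25.382,10.598) [heading=342, draw]
    LT 30: heading 342 -> 12
    -- iteration 3/4 --
    RT 72: heading 12 -> 300
    FD 8.8: (25.382,10.598) -> (29.782,2.977) [heading=300, draw]
    LT 30: heading 300 -> 330
    -- iteration 4/4 --
    RT 72: heading 330 -> 258
    FD 8.8: (29.782,2.977) -> (27.952,-5.63) [heading=258, draw]
    LT 30: heading 258 -> 288
  ]
]
FD 11.2: (27.952,-5.63) -> (31.413,-16.282) [heading=288, draw]
BK 2.5: (31.413,-16.282) -> (30.64,-13.905) [heading=288, draw]
PU: pen up
FD 6.1: (30.64,-13.905) -> (32.525,-19.706) [heading=288, move]
Final: pos=(32.525,-19.706), heading=288, 19 segment(s) drawn

Segment lengths:
  seg 1: (10,9) -> (10.68,11.092), length = 2.2
  seg 2: (10.68,11.092) -> (14.264,22.125), length = 11.6
  seg 3: (14.264,22.125) -> (11.143,12.519), length = 10.1
  seg 4: (11.143,12.519) -> (19.943,12.519), length = 8.8
  seg 5: (19.943,12.519) -> (26.483,6.631), length = 8.8
  seg 6: (26.483,6.631) -> (27.403,-2.121), length = 8.8
  seg 7: (27.403,-2.121) -> (22.23,-9.241), length = 8.8
  seg 8: (22.23,-9.241) -> (23.286,0.804), length = 10.1
  seg 9: (23.286,0.804) -> (14.678,-1.026), length = 8.8
  seg 10: (14.678,-1.026) -> (7.057,3.374), length = 8.8
  seg 11: (7.057,3.374) -> (4.338,11.744), length = 8.8
  seg 12: (4.338,11.744) -> (7.917,19.783), length = 8.8
  seg 13: (7.917,19.783) -> (8.973,9.738), length = 10.1
  seg 14: (8.973,9.738) -> (17.012,13.318), length = 8.8
  seg 15: (17.012,13.318) -> (25.382,10.598), length = 8.8
  seg 16: (25.382,10.598) -> (29.782,2.977), length = 8.8
  seg 17: (29.782,2.977) -> (27.952,-5.63), length = 8.8
  seg 18: (27.952,-5.63) -> (31.413,-16.282), length = 11.2
  seg 19: (31.413,-16.282) -> (30.64,-13.905), length = 2.5
Total = 163.4

Answer: 163.4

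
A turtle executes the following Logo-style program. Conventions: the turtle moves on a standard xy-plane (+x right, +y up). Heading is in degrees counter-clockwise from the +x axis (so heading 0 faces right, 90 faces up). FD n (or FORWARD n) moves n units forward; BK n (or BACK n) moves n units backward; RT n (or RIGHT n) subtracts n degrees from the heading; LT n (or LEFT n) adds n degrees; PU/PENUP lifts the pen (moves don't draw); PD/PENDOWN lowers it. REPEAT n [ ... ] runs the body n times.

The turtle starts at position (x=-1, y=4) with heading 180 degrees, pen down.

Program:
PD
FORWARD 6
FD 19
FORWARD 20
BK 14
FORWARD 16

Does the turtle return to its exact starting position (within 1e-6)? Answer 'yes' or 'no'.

Executing turtle program step by step:
Start: pos=(-1,4), heading=180, pen down
PD: pen down
FD 6: (-1,4) -> (-7,4) [heading=180, draw]
FD 19: (-7,4) -> (-26,4) [heading=180, draw]
FD 20: (-26,4) -> (-46,4) [heading=180, draw]
BK 14: (-46,4) -> (-32,4) [heading=180, draw]
FD 16: (-32,4) -> (-48,4) [heading=180, draw]
Final: pos=(-48,4), heading=180, 5 segment(s) drawn

Start position: (-1, 4)
Final position: (-48, 4)
Distance = 47; >= 1e-6 -> NOT closed

Answer: no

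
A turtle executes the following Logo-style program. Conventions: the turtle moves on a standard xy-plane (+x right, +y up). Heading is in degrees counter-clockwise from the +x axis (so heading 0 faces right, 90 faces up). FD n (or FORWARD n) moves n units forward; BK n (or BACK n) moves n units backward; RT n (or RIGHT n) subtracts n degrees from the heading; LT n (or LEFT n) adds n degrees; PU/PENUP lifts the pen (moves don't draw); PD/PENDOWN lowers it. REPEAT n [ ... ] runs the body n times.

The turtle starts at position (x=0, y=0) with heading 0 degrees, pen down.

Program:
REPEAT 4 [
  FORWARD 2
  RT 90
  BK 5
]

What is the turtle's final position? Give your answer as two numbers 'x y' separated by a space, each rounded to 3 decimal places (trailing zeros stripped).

Answer: 0 0

Derivation:
Executing turtle program step by step:
Start: pos=(0,0), heading=0, pen down
REPEAT 4 [
  -- iteration 1/4 --
  FD 2: (0,0) -> (2,0) [heading=0, draw]
  RT 90: heading 0 -> 270
  BK 5: (2,0) -> (2,5) [heading=270, draw]
  -- iteration 2/4 --
  FD 2: (2,5) -> (2,3) [heading=270, draw]
  RT 90: heading 270 -> 180
  BK 5: (2,3) -> (7,3) [heading=180, draw]
  -- iteration 3/4 --
  FD 2: (7,3) -> (5,3) [heading=180, draw]
  RT 90: heading 180 -> 90
  BK 5: (5,3) -> (5,-2) [heading=90, draw]
  -- iteration 4/4 --
  FD 2: (5,-2) -> (5,0) [heading=90, draw]
  RT 90: heading 90 -> 0
  BK 5: (5,0) -> (0,0) [heading=0, draw]
]
Final: pos=(0,0), heading=0, 8 segment(s) drawn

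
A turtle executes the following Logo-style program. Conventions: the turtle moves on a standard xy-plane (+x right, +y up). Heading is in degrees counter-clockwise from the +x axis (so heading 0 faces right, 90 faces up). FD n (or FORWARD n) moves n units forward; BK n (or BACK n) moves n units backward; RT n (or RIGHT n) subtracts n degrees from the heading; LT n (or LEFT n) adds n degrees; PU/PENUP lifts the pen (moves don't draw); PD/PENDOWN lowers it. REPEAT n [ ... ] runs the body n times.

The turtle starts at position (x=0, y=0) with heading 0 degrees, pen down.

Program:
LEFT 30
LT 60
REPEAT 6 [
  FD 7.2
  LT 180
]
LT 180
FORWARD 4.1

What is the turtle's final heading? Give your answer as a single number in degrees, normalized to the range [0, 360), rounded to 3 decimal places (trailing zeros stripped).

Executing turtle program step by step:
Start: pos=(0,0), heading=0, pen down
LT 30: heading 0 -> 30
LT 60: heading 30 -> 90
REPEAT 6 [
  -- iteration 1/6 --
  FD 7.2: (0,0) -> (0,7.2) [heading=90, draw]
  LT 180: heading 90 -> 270
  -- iteration 2/6 --
  FD 7.2: (0,7.2) -> (0,0) [heading=270, draw]
  LT 180: heading 270 -> 90
  -- iteration 3/6 --
  FD 7.2: (0,0) -> (0,7.2) [heading=90, draw]
  LT 180: heading 90 -> 270
  -- iteration 4/6 --
  FD 7.2: (0,7.2) -> (0,0) [heading=270, draw]
  LT 180: heading 270 -> 90
  -- iteration 5/6 --
  FD 7.2: (0,0) -> (0,7.2) [heading=90, draw]
  LT 180: heading 90 -> 270
  -- iteration 6/6 --
  FD 7.2: (0,7.2) -> (0,0) [heading=270, draw]
  LT 180: heading 270 -> 90
]
LT 180: heading 90 -> 270
FD 4.1: (0,0) -> (0,-4.1) [heading=270, draw]
Final: pos=(0,-4.1), heading=270, 7 segment(s) drawn

Answer: 270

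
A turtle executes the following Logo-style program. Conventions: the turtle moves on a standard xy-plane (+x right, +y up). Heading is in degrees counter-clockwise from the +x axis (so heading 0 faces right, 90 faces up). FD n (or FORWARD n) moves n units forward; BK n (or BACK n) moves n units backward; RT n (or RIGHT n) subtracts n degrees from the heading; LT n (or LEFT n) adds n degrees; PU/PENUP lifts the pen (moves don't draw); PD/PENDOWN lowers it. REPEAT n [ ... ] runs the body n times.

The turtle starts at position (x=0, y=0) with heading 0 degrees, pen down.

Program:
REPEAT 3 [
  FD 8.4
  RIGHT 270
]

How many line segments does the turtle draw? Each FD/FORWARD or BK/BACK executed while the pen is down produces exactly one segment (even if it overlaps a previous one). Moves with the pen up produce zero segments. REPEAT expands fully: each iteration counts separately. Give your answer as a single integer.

Executing turtle program step by step:
Start: pos=(0,0), heading=0, pen down
REPEAT 3 [
  -- iteration 1/3 --
  FD 8.4: (0,0) -> (8.4,0) [heading=0, draw]
  RT 270: heading 0 -> 90
  -- iteration 2/3 --
  FD 8.4: (8.4,0) -> (8.4,8.4) [heading=90, draw]
  RT 270: heading 90 -> 180
  -- iteration 3/3 --
  FD 8.4: (8.4,8.4) -> (0,8.4) [heading=180, draw]
  RT 270: heading 180 -> 270
]
Final: pos=(0,8.4), heading=270, 3 segment(s) drawn
Segments drawn: 3

Answer: 3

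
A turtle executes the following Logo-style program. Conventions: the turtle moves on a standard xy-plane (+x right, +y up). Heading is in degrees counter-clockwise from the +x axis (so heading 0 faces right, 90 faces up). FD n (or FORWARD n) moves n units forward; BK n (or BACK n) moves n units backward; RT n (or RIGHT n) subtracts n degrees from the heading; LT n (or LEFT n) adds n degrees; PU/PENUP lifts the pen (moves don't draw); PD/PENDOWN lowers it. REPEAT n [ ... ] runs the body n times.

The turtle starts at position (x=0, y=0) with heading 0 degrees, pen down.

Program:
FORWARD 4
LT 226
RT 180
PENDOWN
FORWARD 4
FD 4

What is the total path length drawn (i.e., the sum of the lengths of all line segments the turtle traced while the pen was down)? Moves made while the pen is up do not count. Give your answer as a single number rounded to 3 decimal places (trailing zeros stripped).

Executing turtle program step by step:
Start: pos=(0,0), heading=0, pen down
FD 4: (0,0) -> (4,0) [heading=0, draw]
LT 226: heading 0 -> 226
RT 180: heading 226 -> 46
PD: pen down
FD 4: (4,0) -> (6.779,2.877) [heading=46, draw]
FD 4: (6.779,2.877) -> (9.557,5.755) [heading=46, draw]
Final: pos=(9.557,5.755), heading=46, 3 segment(s) drawn

Segment lengths:
  seg 1: (0,0) -> (4,0), length = 4
  seg 2: (4,0) -> (6.779,2.877), length = 4
  seg 3: (6.779,2.877) -> (9.557,5.755), length = 4
Total = 12

Answer: 12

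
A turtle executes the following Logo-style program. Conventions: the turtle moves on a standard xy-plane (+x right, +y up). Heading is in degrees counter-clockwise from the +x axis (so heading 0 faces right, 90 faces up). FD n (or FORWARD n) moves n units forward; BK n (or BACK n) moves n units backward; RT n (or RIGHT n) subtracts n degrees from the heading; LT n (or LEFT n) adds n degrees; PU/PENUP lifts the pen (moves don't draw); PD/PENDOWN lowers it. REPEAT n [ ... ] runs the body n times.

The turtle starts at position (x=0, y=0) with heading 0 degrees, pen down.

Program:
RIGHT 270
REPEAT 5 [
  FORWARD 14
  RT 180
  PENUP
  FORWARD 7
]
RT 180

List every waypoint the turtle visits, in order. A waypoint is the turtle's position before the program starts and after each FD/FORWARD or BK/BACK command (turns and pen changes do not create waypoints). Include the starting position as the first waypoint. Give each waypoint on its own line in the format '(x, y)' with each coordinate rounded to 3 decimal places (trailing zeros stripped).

Answer: (0, 0)
(0, 14)
(0, 7)
(0, -7)
(0, 0)
(0, 14)
(0, 7)
(0, -7)
(0, 0)
(0, 14)
(0, 7)

Derivation:
Executing turtle program step by step:
Start: pos=(0,0), heading=0, pen down
RT 270: heading 0 -> 90
REPEAT 5 [
  -- iteration 1/5 --
  FD 14: (0,0) -> (0,14) [heading=90, draw]
  RT 180: heading 90 -> 270
  PU: pen up
  FD 7: (0,14) -> (0,7) [heading=270, move]
  -- iteration 2/5 --
  FD 14: (0,7) -> (0,-7) [heading=270, move]
  RT 180: heading 270 -> 90
  PU: pen up
  FD 7: (0,-7) -> (0,0) [heading=90, move]
  -- iteration 3/5 --
  FD 14: (0,0) -> (0,14) [heading=90, move]
  RT 180: heading 90 -> 270
  PU: pen up
  FD 7: (0,14) -> (0,7) [heading=270, move]
  -- iteration 4/5 --
  FD 14: (0,7) -> (0,-7) [heading=270, move]
  RT 180: heading 270 -> 90
  PU: pen up
  FD 7: (0,-7) -> (0,0) [heading=90, move]
  -- iteration 5/5 --
  FD 14: (0,0) -> (0,14) [heading=90, move]
  RT 180: heading 90 -> 270
  PU: pen up
  FD 7: (0,14) -> (0,7) [heading=270, move]
]
RT 180: heading 270 -> 90
Final: pos=(0,7), heading=90, 1 segment(s) drawn
Waypoints (11 total):
(0, 0)
(0, 14)
(0, 7)
(0, -7)
(0, 0)
(0, 14)
(0, 7)
(0, -7)
(0, 0)
(0, 14)
(0, 7)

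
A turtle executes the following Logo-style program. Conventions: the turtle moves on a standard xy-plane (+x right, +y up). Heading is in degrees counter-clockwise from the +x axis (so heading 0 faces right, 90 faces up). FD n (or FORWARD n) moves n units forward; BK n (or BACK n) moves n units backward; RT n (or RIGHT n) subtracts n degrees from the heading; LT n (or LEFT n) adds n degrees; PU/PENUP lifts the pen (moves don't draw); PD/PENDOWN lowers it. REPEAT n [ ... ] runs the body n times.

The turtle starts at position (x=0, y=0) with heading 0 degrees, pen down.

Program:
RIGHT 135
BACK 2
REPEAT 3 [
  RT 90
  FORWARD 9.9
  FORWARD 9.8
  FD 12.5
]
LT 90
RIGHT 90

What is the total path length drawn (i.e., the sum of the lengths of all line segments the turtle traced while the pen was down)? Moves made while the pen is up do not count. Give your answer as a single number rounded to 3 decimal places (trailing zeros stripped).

Executing turtle program step by step:
Start: pos=(0,0), heading=0, pen down
RT 135: heading 0 -> 225
BK 2: (0,0) -> (1.414,1.414) [heading=225, draw]
REPEAT 3 [
  -- iteration 1/3 --
  RT 90: heading 225 -> 135
  FD 9.9: (1.414,1.414) -> (-5.586,8.415) [heading=135, draw]
  FD 9.8: (-5.586,8.415) -> (-12.516,15.344) [heading=135, draw]
  FD 12.5: (-12.516,15.344) -> (-21.355,24.183) [heading=135, draw]
  -- iteration 2/3 --
  RT 90: heading 135 -> 45
  FD 9.9: (-21.355,24.183) -> (-14.354,31.183) [heading=45, draw]
  FD 9.8: (-14.354,31.183) -> (-7.425,38.113) [heading=45, draw]
  FD 12.5: (-7.425,38.113) -> (1.414,46.952) [heading=45, draw]
  -- iteration 3/3 --
  RT 90: heading 45 -> 315
  FD 9.9: (1.414,46.952) -> (8.415,39.952) [heading=315, draw]
  FD 9.8: (8.415,39.952) -> (15.344,33.022) [heading=315, draw]
  FD 12.5: (15.344,33.022) -> (24.183,24.183) [heading=315, draw]
]
LT 90: heading 315 -> 45
RT 90: heading 45 -> 315
Final: pos=(24.183,24.183), heading=315, 10 segment(s) drawn

Segment lengths:
  seg 1: (0,0) -> (1.414,1.414), length = 2
  seg 2: (1.414,1.414) -> (-5.586,8.415), length = 9.9
  seg 3: (-5.586,8.415) -> (-12.516,15.344), length = 9.8
  seg 4: (-12.516,15.344) -> (-21.355,24.183), length = 12.5
  seg 5: (-21.355,24.183) -> (-14.354,31.183), length = 9.9
  seg 6: (-14.354,31.183) -> (-7.425,38.113), length = 9.8
  seg 7: (-7.425,38.113) -> (1.414,46.952), length = 12.5
  seg 8: (1.414,46.952) -> (8.415,39.952), length = 9.9
  seg 9: (8.415,39.952) -> (15.344,33.022), length = 9.8
  seg 10: (15.344,33.022) -> (24.183,24.183), length = 12.5
Total = 98.6

Answer: 98.6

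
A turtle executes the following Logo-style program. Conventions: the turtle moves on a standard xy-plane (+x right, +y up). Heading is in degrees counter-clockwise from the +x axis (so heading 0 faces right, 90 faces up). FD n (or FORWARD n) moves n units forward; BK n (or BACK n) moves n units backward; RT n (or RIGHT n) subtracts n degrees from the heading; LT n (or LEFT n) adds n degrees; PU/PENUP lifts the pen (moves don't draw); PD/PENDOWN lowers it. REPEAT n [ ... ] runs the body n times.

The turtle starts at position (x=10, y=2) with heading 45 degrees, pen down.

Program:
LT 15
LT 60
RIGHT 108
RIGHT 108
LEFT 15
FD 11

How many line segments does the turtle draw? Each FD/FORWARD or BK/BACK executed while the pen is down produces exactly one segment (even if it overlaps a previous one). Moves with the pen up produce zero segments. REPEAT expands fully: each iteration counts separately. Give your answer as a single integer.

Executing turtle program step by step:
Start: pos=(10,2), heading=45, pen down
LT 15: heading 45 -> 60
LT 60: heading 60 -> 120
RT 108: heading 120 -> 12
RT 108: heading 12 -> 264
LT 15: heading 264 -> 279
FD 11: (10,2) -> (11.721,-8.865) [heading=279, draw]
Final: pos=(11.721,-8.865), heading=279, 1 segment(s) drawn
Segments drawn: 1

Answer: 1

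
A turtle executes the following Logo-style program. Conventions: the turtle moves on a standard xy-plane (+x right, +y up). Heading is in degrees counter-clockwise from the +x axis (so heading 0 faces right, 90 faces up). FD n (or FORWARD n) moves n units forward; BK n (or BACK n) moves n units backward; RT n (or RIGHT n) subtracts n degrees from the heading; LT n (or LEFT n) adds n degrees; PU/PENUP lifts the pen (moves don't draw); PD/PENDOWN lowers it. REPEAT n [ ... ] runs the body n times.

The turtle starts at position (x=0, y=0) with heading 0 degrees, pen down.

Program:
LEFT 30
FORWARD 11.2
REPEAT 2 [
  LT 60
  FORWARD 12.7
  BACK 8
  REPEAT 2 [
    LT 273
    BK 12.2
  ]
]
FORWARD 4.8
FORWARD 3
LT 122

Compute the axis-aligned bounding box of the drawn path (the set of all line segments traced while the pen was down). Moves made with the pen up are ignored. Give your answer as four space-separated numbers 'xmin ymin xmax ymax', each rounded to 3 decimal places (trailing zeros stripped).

Executing turtle program step by step:
Start: pos=(0,0), heading=0, pen down
LT 30: heading 0 -> 30
FD 11.2: (0,0) -> (9.699,5.6) [heading=30, draw]
REPEAT 2 [
  -- iteration 1/2 --
  LT 60: heading 30 -> 90
  FD 12.7: (9.699,5.6) -> (9.699,18.3) [heading=90, draw]
  BK 8: (9.699,18.3) -> (9.699,10.3) [heading=90, draw]
  REPEAT 2 [
    -- iteration 1/2 --
    LT 273: heading 90 -> 3
    BK 12.2: (9.699,10.3) -> (-2.484,9.662) [heading=3, draw]
    -- iteration 2/2 --
    LT 273: heading 3 -> 276
    BK 12.2: (-2.484,9.662) -> (-3.759,21.795) [heading=276, draw]
  ]
  -- iteration 2/2 --
  LT 60: heading 276 -> 336
  FD 12.7: (-3.759,21.795) -> (7.843,16.629) [heading=336, draw]
  BK 8: (7.843,16.629) -> (0.535,19.883) [heading=336, draw]
  REPEAT 2 [
    -- iteration 1/2 --
    LT 273: heading 336 -> 249
    BK 12.2: (0.535,19.883) -> (4.907,31.273) [heading=249, draw]
    -- iteration 2/2 --
    LT 273: heading 249 -> 162
    BK 12.2: (4.907,31.273) -> (16.51,27.503) [heading=162, draw]
  ]
]
FD 4.8: (16.51,27.503) -> (11.945,28.986) [heading=162, draw]
FD 3: (11.945,28.986) -> (9.091,29.913) [heading=162, draw]
LT 122: heading 162 -> 284
Final: pos=(9.091,29.913), heading=284, 11 segment(s) drawn

Segment endpoints: x in {-3.759, -2.484, 0, 0.535, 4.907, 7.843, 9.091, 9.699, 11.945, 16.51}, y in {0, 5.6, 9.662, 10.3, 16.629, 18.3, 19.883, 21.795, 27.503, 28.986, 29.913, 31.273}
xmin=-3.759, ymin=0, xmax=16.51, ymax=31.273

Answer: -3.759 0 16.51 31.273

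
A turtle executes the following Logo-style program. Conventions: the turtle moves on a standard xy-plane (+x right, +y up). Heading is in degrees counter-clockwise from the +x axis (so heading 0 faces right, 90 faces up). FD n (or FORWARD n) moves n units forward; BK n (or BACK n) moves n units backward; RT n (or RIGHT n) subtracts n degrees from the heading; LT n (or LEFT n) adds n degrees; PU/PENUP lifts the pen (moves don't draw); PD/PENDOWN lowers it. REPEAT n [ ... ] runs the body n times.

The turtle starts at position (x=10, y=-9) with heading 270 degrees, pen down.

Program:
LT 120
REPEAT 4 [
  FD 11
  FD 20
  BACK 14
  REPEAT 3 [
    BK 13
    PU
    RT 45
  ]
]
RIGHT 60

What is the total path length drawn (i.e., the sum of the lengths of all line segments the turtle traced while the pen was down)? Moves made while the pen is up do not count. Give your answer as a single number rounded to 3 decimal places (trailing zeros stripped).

Answer: 58

Derivation:
Executing turtle program step by step:
Start: pos=(10,-9), heading=270, pen down
LT 120: heading 270 -> 30
REPEAT 4 [
  -- iteration 1/4 --
  FD 11: (10,-9) -> (19.526,-3.5) [heading=30, draw]
  FD 20: (19.526,-3.5) -> (36.847,6.5) [heading=30, draw]
  BK 14: (36.847,6.5) -> (24.722,-0.5) [heading=30, draw]
  REPEAT 3 [
    -- iteration 1/3 --
    BK 13: (24.722,-0.5) -> (13.464,-7) [heading=30, draw]
    PU: pen up
    RT 45: heading 30 -> 345
    -- iteration 2/3 --
    BK 13: (13.464,-7) -> (0.907,-3.635) [heading=345, move]
    PU: pen up
    RT 45: heading 345 -> 300
    -- iteration 3/3 --
    BK 13: (0.907,-3.635) -> (-5.593,7.623) [heading=300, move]
    PU: pen up
    RT 45: heading 300 -> 255
  ]
  -- iteration 2/4 --
  FD 11: (-5.593,7.623) -> (-8.44,-3.002) [heading=255, move]
  FD 20: (-8.44,-3.002) -> (-13.616,-22.321) [heading=255, move]
  BK 14: (-13.616,-22.321) -> (-9.993,-8.798) [heading=255, move]
  REPEAT 3 [
    -- iteration 1/3 --
    BK 13: (-9.993,-8.798) -> (-6.628,3.759) [heading=255, move]
    PU: pen up
    RT 45: heading 255 -> 210
    -- iteration 2/3 --
    BK 13: (-6.628,3.759) -> (4.63,10.259) [heading=210, move]
    PU: pen up
    RT 45: heading 210 -> 165
    -- iteration 3/3 --
    BK 13: (4.63,10.259) -> (17.187,6.895) [heading=165, move]
    PU: pen up
    RT 45: heading 165 -> 120
  ]
  -- iteration 3/4 --
  FD 11: (17.187,6.895) -> (11.687,16.421) [heading=120, move]
  FD 20: (11.687,16.421) -> (1.687,33.741) [heading=120, move]
  BK 14: (1.687,33.741) -> (8.687,21.617) [heading=120, move]
  REPEAT 3 [
    -- iteration 1/3 --
    BK 13: (8.687,21.617) -> (15.187,10.359) [heading=120, move]
    PU: pen up
    RT 45: heading 120 -> 75
    -- iteration 2/3 --
    BK 13: (15.187,10.359) -> (11.823,-2.198) [heading=75, move]
    PU: pen up
    RT 45: heading 75 -> 30
    -- iteration 3/3 --
    BK 13: (11.823,-2.198) -> (0.564,-8.698) [heading=30, move]
    PU: pen up
    RT 45: heading 30 -> 345
  ]
  -- iteration 4/4 --
  FD 11: (0.564,-8.698) -> (11.189,-11.545) [heading=345, move]
  FD 20: (11.189,-11.545) -> (30.508,-16.722) [heading=345, move]
  BK 14: (30.508,-16.722) -> (16.985,-13.098) [heading=345, move]
  REPEAT 3 [
    -- iteration 1/3 --
    BK 13: (16.985,-13.098) -> (4.428,-9.734) [heading=345, move]
    PU: pen up
    RT 45: heading 345 -> 300
    -- iteration 2/3 --
    BK 13: (4.428,-9.734) -> (-2.072,1.525) [heading=300, move]
    PU: pen up
    RT 45: heading 300 -> 255
    -- iteration 3/3 --
    BK 13: (-2.072,1.525) -> (1.293,14.082) [heading=255, move]
    PU: pen up
    RT 45: heading 255 -> 210
  ]
]
RT 60: heading 210 -> 150
Final: pos=(1.293,14.082), heading=150, 4 segment(s) drawn

Segment lengths:
  seg 1: (10,-9) -> (19.526,-3.5), length = 11
  seg 2: (19.526,-3.5) -> (36.847,6.5), length = 20
  seg 3: (36.847,6.5) -> (24.722,-0.5), length = 14
  seg 4: (24.722,-0.5) -> (13.464,-7), length = 13
Total = 58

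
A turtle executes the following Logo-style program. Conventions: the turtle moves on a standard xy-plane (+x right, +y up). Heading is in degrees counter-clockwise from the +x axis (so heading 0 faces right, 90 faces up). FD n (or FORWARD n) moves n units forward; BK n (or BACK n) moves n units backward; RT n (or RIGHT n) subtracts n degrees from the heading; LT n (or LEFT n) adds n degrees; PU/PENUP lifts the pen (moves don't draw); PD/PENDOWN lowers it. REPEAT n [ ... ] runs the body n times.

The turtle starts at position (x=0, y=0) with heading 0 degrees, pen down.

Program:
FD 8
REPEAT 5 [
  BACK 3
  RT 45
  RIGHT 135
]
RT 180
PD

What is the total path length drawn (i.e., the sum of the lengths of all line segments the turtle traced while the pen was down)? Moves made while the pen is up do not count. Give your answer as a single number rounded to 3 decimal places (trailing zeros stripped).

Answer: 23

Derivation:
Executing turtle program step by step:
Start: pos=(0,0), heading=0, pen down
FD 8: (0,0) -> (8,0) [heading=0, draw]
REPEAT 5 [
  -- iteration 1/5 --
  BK 3: (8,0) -> (5,0) [heading=0, draw]
  RT 45: heading 0 -> 315
  RT 135: heading 315 -> 180
  -- iteration 2/5 --
  BK 3: (5,0) -> (8,0) [heading=180, draw]
  RT 45: heading 180 -> 135
  RT 135: heading 135 -> 0
  -- iteration 3/5 --
  BK 3: (8,0) -> (5,0) [heading=0, draw]
  RT 45: heading 0 -> 315
  RT 135: heading 315 -> 180
  -- iteration 4/5 --
  BK 3: (5,0) -> (8,0) [heading=180, draw]
  RT 45: heading 180 -> 135
  RT 135: heading 135 -> 0
  -- iteration 5/5 --
  BK 3: (8,0) -> (5,0) [heading=0, draw]
  RT 45: heading 0 -> 315
  RT 135: heading 315 -> 180
]
RT 180: heading 180 -> 0
PD: pen down
Final: pos=(5,0), heading=0, 6 segment(s) drawn

Segment lengths:
  seg 1: (0,0) -> (8,0), length = 8
  seg 2: (8,0) -> (5,0), length = 3
  seg 3: (5,0) -> (8,0), length = 3
  seg 4: (8,0) -> (5,0), length = 3
  seg 5: (5,0) -> (8,0), length = 3
  seg 6: (8,0) -> (5,0), length = 3
Total = 23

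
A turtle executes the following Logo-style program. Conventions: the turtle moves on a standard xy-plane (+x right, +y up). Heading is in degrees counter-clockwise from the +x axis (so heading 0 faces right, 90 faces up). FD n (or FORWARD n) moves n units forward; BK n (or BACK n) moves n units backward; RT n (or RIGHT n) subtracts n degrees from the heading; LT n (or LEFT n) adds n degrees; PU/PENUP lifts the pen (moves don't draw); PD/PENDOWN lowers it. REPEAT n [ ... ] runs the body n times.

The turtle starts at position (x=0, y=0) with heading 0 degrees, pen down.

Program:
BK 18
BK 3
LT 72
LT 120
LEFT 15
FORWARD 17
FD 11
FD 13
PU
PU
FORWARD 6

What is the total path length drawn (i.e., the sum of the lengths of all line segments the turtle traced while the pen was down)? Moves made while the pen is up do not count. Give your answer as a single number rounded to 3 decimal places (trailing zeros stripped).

Answer: 62

Derivation:
Executing turtle program step by step:
Start: pos=(0,0), heading=0, pen down
BK 18: (0,0) -> (-18,0) [heading=0, draw]
BK 3: (-18,0) -> (-21,0) [heading=0, draw]
LT 72: heading 0 -> 72
LT 120: heading 72 -> 192
LT 15: heading 192 -> 207
FD 17: (-21,0) -> (-36.147,-7.718) [heading=207, draw]
FD 11: (-36.147,-7.718) -> (-45.948,-12.712) [heading=207, draw]
FD 13: (-45.948,-12.712) -> (-57.531,-18.614) [heading=207, draw]
PU: pen up
PU: pen up
FD 6: (-57.531,-18.614) -> (-62.877,-21.338) [heading=207, move]
Final: pos=(-62.877,-21.338), heading=207, 5 segment(s) drawn

Segment lengths:
  seg 1: (0,0) -> (-18,0), length = 18
  seg 2: (-18,0) -> (-21,0), length = 3
  seg 3: (-21,0) -> (-36.147,-7.718), length = 17
  seg 4: (-36.147,-7.718) -> (-45.948,-12.712), length = 11
  seg 5: (-45.948,-12.712) -> (-57.531,-18.614), length = 13
Total = 62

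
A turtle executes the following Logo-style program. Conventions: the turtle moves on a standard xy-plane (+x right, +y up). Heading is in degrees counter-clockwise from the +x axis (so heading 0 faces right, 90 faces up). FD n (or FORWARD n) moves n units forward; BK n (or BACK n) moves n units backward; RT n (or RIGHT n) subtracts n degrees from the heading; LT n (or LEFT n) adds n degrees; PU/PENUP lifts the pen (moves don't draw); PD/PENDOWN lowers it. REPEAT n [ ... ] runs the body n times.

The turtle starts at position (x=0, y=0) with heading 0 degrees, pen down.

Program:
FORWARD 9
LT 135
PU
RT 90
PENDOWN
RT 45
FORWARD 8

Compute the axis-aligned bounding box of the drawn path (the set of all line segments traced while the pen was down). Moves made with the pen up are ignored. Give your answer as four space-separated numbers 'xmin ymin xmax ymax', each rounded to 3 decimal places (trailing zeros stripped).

Executing turtle program step by step:
Start: pos=(0,0), heading=0, pen down
FD 9: (0,0) -> (9,0) [heading=0, draw]
LT 135: heading 0 -> 135
PU: pen up
RT 90: heading 135 -> 45
PD: pen down
RT 45: heading 45 -> 0
FD 8: (9,0) -> (17,0) [heading=0, draw]
Final: pos=(17,0), heading=0, 2 segment(s) drawn

Segment endpoints: x in {0, 9, 17}, y in {0}
xmin=0, ymin=0, xmax=17, ymax=0

Answer: 0 0 17 0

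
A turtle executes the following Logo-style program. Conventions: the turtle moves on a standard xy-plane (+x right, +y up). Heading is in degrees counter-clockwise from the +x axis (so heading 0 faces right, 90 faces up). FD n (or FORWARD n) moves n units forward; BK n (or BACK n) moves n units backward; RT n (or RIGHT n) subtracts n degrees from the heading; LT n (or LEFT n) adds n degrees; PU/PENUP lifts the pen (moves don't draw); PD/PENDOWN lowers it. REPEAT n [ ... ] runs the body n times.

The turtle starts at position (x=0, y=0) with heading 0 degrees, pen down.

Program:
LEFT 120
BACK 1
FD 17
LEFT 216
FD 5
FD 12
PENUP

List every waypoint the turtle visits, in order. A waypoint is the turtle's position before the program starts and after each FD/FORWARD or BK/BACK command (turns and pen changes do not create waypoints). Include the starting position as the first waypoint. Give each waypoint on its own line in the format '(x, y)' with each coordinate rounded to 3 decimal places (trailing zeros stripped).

Executing turtle program step by step:
Start: pos=(0,0), heading=0, pen down
LT 120: heading 0 -> 120
BK 1: (0,0) -> (0.5,-0.866) [heading=120, draw]
FD 17: (0.5,-0.866) -> (-8,13.856) [heading=120, draw]
LT 216: heading 120 -> 336
FD 5: (-8,13.856) -> (-3.432,11.823) [heading=336, draw]
FD 12: (-3.432,11.823) -> (7.53,6.942) [heading=336, draw]
PU: pen up
Final: pos=(7.53,6.942), heading=336, 4 segment(s) drawn
Waypoints (5 total):
(0, 0)
(0.5, -0.866)
(-8, 13.856)
(-3.432, 11.823)
(7.53, 6.942)

Answer: (0, 0)
(0.5, -0.866)
(-8, 13.856)
(-3.432, 11.823)
(7.53, 6.942)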